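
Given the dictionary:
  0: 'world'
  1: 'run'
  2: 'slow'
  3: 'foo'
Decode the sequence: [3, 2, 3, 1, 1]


Look up each index in the dictionary:
  3 -> 'foo'
  2 -> 'slow'
  3 -> 'foo'
  1 -> 'run'
  1 -> 'run'

Decoded: "foo slow foo run run"


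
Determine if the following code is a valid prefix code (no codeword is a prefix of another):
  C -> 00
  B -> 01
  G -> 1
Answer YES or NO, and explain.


Checking each pair (does one codeword prefix another?):
  C='00' vs B='01': no prefix
  C='00' vs G='1': no prefix
  B='01' vs C='00': no prefix
  B='01' vs G='1': no prefix
  G='1' vs C='00': no prefix
  G='1' vs B='01': no prefix
No violation found over all pairs.

YES -- this is a valid prefix code. No codeword is a prefix of any other codeword.


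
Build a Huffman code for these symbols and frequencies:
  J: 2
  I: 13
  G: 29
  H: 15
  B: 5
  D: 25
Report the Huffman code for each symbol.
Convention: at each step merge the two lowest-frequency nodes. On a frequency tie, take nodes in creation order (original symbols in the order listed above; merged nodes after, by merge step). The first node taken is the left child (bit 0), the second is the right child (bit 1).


Huffman tree construction:
Step 1: Merge J(2) + B(5) = 7
Step 2: Merge (J+B)(7) + I(13) = 20
Step 3: Merge H(15) + ((J+B)+I)(20) = 35
Step 4: Merge D(25) + G(29) = 54
Step 5: Merge (H+((J+B)+I))(35) + (D+G)(54) = 89
Read each symbol's code off the tree from the root (left child = 0, right child = 1).

Codes:
  J: 0100 (length 4)
  I: 011 (length 3)
  G: 11 (length 2)
  H: 00 (length 2)
  B: 0101 (length 4)
  D: 10 (length 2)
Average code length: 205/89 = 2.3034 bits/symbol


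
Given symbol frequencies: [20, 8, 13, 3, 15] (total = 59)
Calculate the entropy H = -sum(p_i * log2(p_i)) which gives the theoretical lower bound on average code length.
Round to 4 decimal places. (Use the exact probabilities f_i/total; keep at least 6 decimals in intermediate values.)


Per-symbol terms -p_i * log2(p_i) with p_i = f_i/59:
  p = 20/59 = 0.338983: log2(p) = -1.560715, -p*log2(p) = 0.529056
  p = 8/59 = 0.135593: log2(p) = -2.882643, -p*log2(p) = 0.390867
  p = 13/59 = 0.220339: log2(p) = -2.182203, -p*log2(p) = 0.480824
  p = 3/59 = 0.050847: log2(p) = -4.297681, -p*log2(p) = 0.218526
  p = 15/59 = 0.254237: log2(p) = -1.975752, -p*log2(p) = 0.502310
H = 0.529056 + 0.390867 + 0.480824 + 0.218526 + 0.502310 = 2.121583

H = 2.1216 bits/symbol


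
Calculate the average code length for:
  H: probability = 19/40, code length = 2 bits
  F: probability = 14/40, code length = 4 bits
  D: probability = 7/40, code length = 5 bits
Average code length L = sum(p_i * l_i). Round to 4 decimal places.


Weighted contributions p_i * l_i:
  H: (19/40) * 2 = 38/40
  F: (14/40) * 4 = 56/40
  D: (7/40) * 5 = 35/40
Sum = (38 + 56 + 35)/40 = 129/40

L = 129/40 = 3.2250 bits/symbol


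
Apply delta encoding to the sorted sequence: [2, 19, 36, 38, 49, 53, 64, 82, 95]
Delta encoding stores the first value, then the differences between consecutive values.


First value: 2
Deltas:
  19 - 2 = 17
  36 - 19 = 17
  38 - 36 = 2
  49 - 38 = 11
  53 - 49 = 4
  64 - 53 = 11
  82 - 64 = 18
  95 - 82 = 13


Delta encoded: [2, 17, 17, 2, 11, 4, 11, 18, 13]


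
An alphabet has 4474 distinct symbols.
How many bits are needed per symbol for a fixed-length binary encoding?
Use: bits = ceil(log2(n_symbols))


log2(4474) = 12.1273
Bracket: 2^12 = 4096 < 4474 <= 2^13 = 8192
So ceil(log2(4474)) = 13

bits = ceil(log2(4474)) = ceil(12.1273) = 13 bits


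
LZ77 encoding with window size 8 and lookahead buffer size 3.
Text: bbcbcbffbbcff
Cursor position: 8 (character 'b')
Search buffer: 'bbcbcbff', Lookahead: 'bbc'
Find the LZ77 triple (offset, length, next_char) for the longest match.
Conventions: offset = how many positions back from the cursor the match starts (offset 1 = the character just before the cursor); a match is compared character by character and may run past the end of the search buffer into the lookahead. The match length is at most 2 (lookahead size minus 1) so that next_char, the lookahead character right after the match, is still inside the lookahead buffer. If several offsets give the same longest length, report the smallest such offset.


Try each offset into the search buffer:
  offset=1 (pos 7, char 'f'): match length 0
  offset=2 (pos 6, char 'f'): match length 0
  offset=3 (pos 5, char 'b'): match length 1
  offset=4 (pos 4, char 'c'): match length 0
  offset=5 (pos 3, char 'b'): match length 1
  offset=6 (pos 2, char 'c'): match length 0
  offset=7 (pos 1, char 'b'): match length 1
  offset=8 (pos 0, char 'b'): match length 2
Longest match has length 2 at offset 8.
next_char = character at position 8 + 2 = 10 -> 'c'

Best match: offset=8, length=2 (matching 'bb' starting at position 0)
LZ77 triple: (8, 2, 'c')


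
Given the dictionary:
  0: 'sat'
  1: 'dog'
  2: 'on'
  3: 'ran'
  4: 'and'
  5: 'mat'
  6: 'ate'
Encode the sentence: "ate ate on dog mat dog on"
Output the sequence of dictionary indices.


Look up each word in the dictionary:
  'ate' -> 6
  'ate' -> 6
  'on' -> 2
  'dog' -> 1
  'mat' -> 5
  'dog' -> 1
  'on' -> 2

Encoded: [6, 6, 2, 1, 5, 1, 2]


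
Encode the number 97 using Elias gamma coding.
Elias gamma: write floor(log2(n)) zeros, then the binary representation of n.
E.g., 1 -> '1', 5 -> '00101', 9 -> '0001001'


num_bits = floor(log2(97)) + 1 = 7
leading_zeros = num_bits - 1 = 6
binary(97) = 1100001

Elias gamma(97) = '000000' + '1100001' = 0000001100001 (13 bits)


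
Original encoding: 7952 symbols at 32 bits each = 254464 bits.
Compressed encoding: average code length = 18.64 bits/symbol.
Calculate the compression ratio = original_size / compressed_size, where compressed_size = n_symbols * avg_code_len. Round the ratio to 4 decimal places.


original_size = n_symbols * orig_bits = 7952 * 32 = 254464 bits
compressed_size = n_symbols * avg_code_len = 7952 * 18.64 = 148225.28 bits
ratio = original_size / compressed_size = 254464 / 148225.28 = 1.7167

Compression ratio = 1.7167


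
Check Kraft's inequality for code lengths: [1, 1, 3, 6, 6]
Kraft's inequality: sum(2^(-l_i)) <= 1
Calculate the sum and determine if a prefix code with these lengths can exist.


Sum = 2^(-1) + 2^(-1) + 2^(-3) + 2^(-6) + 2^(-6)
    = 0.5 + 0.5 + 0.125 + 0.015625 + 0.015625
    = 74/64 = 1.15625
Since 1.15625 > 1, Kraft's inequality is NOT satisfied.
A prefix code with these lengths CANNOT exist.

Kraft sum = 1.15625. Not satisfied.


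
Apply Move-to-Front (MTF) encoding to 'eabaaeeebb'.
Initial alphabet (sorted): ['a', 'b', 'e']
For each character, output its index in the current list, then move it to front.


MTF encoding:
'e': index 2 in ['a', 'b', 'e'] -> ['e', 'a', 'b']
'a': index 1 in ['e', 'a', 'b'] -> ['a', 'e', 'b']
'b': index 2 in ['a', 'e', 'b'] -> ['b', 'a', 'e']
'a': index 1 in ['b', 'a', 'e'] -> ['a', 'b', 'e']
'a': index 0 in ['a', 'b', 'e'] -> ['a', 'b', 'e']
'e': index 2 in ['a', 'b', 'e'] -> ['e', 'a', 'b']
'e': index 0 in ['e', 'a', 'b'] -> ['e', 'a', 'b']
'e': index 0 in ['e', 'a', 'b'] -> ['e', 'a', 'b']
'b': index 2 in ['e', 'a', 'b'] -> ['b', 'e', 'a']
'b': index 0 in ['b', 'e', 'a'] -> ['b', 'e', 'a']


Output: [2, 1, 2, 1, 0, 2, 0, 0, 2, 0]


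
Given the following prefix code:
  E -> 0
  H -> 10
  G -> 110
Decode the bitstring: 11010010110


Decoding step by step:
Bits 110 -> G
Bits 10 -> H
Bits 0 -> E
Bits 10 -> H
Bits 110 -> G


Decoded message: GHEHG


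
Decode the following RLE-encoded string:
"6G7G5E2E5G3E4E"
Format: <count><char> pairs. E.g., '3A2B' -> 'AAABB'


Expanding each <count><char> pair:
  6G -> 'GGGGGG'
  7G -> 'GGGGGGG'
  5E -> 'EEEEE'
  2E -> 'EE'
  5G -> 'GGGGG'
  3E -> 'EEE'
  4E -> 'EEEE'

Decoded = GGGGGGGGGGGGGEEEEEEEGGGGGEEEEEEE


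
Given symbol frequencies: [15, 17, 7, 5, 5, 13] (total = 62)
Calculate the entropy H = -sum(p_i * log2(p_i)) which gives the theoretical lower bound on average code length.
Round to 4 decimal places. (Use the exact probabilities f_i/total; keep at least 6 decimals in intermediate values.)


Per-symbol terms -p_i * log2(p_i) with p_i = f_i/62:
  p = 15/62 = 0.241935: log2(p) = -2.047306, -p*log2(p) = 0.495316
  p = 17/62 = 0.274194: log2(p) = -1.866733, -p*log2(p) = 0.511846
  p = 7/62 = 0.112903: log2(p) = -3.146841, -p*log2(p) = 0.355289
  p = 5/62 = 0.080645: log2(p) = -3.632268, -p*log2(p) = 0.292925
  p = 5/62 = 0.080645: log2(p) = -3.632268, -p*log2(p) = 0.292925
  p = 13/62 = 0.209677: log2(p) = -2.253757, -p*log2(p) = 0.472562
H = 0.495316 + 0.511846 + 0.355289 + 0.292925 + 0.292925 + 0.472562 = 2.420863

H = 2.4209 bits/symbol


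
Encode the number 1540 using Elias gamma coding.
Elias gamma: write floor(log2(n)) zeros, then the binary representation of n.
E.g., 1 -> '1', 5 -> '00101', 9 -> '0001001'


num_bits = floor(log2(1540)) + 1 = 11
leading_zeros = num_bits - 1 = 10
binary(1540) = 11000000100

Elias gamma(1540) = '0000000000' + '11000000100' = 000000000011000000100 (21 bits)


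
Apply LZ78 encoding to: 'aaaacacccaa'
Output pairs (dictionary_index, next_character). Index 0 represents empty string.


LZ78 encoding steps:
Dictionary: {0: ''}
Step 1: w='' (idx 0), next='a' -> output (0, 'a'), add 'a' as idx 1
Step 2: w='a' (idx 1), next='a' -> output (1, 'a'), add 'aa' as idx 2
Step 3: w='a' (idx 1), next='c' -> output (1, 'c'), add 'ac' as idx 3
Step 4: w='ac' (idx 3), next='c' -> output (3, 'c'), add 'acc' as idx 4
Step 5: w='' (idx 0), next='c' -> output (0, 'c'), add 'c' as idx 5
Step 6: w='aa' (idx 2), end of input -> output (2, '')


Encoded: [(0, 'a'), (1, 'a'), (1, 'c'), (3, 'c'), (0, 'c'), (2, '')]


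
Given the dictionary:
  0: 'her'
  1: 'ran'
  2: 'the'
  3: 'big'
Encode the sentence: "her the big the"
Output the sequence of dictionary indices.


Look up each word in the dictionary:
  'her' -> 0
  'the' -> 2
  'big' -> 3
  'the' -> 2

Encoded: [0, 2, 3, 2]


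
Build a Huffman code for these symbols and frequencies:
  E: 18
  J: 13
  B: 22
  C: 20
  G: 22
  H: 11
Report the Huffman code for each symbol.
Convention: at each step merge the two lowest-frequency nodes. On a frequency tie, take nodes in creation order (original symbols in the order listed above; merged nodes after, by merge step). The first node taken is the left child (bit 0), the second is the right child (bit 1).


Huffman tree construction:
Step 1: Merge H(11) + J(13) = 24
Step 2: Merge E(18) + C(20) = 38
Step 3: Merge B(22) + G(22) = 44
Step 4: Merge (H+J)(24) + (E+C)(38) = 62
Step 5: Merge (B+G)(44) + ((H+J)+(E+C))(62) = 106
Read each symbol's code off the tree from the root (left child = 0, right child = 1).

Codes:
  E: 110 (length 3)
  J: 101 (length 3)
  B: 00 (length 2)
  C: 111 (length 3)
  G: 01 (length 2)
  H: 100 (length 3)
Average code length: 274/106 = 2.5849 bits/symbol


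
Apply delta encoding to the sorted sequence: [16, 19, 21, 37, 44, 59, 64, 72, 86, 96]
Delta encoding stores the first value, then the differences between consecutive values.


First value: 16
Deltas:
  19 - 16 = 3
  21 - 19 = 2
  37 - 21 = 16
  44 - 37 = 7
  59 - 44 = 15
  64 - 59 = 5
  72 - 64 = 8
  86 - 72 = 14
  96 - 86 = 10


Delta encoded: [16, 3, 2, 16, 7, 15, 5, 8, 14, 10]


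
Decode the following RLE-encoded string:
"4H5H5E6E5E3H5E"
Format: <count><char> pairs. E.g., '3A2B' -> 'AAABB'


Expanding each <count><char> pair:
  4H -> 'HHHH'
  5H -> 'HHHHH'
  5E -> 'EEEEE'
  6E -> 'EEEEEE'
  5E -> 'EEEEE'
  3H -> 'HHH'
  5E -> 'EEEEE'

Decoded = HHHHHHHHHEEEEEEEEEEEEEEEEHHHEEEEE


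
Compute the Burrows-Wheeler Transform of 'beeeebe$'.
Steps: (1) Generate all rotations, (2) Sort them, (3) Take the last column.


Rotations (sorted):
  0: $beeeebe -> last char: e
  1: be$beeee -> last char: e
  2: beeeebe$ -> last char: $
  3: e$beeeeb -> last char: b
  4: ebe$beee -> last char: e
  5: eebe$bee -> last char: e
  6: eeebe$be -> last char: e
  7: eeeebe$b -> last char: b


BWT = ee$beeeb


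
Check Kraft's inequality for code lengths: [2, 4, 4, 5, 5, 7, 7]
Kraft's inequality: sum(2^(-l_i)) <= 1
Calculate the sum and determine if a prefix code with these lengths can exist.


Sum = 2^(-2) + 2^(-4) + 2^(-4) + 2^(-5) + 2^(-5) + 2^(-7) + 2^(-7)
    = 0.25 + 0.0625 + 0.0625 + 0.03125 + 0.03125 + 0.0078125 + 0.0078125
    = 58/128 = 0.453125
Since 0.453125 <= 1, Kraft's inequality IS satisfied.
A prefix code with these lengths CAN exist.

Kraft sum = 0.453125. Satisfied.


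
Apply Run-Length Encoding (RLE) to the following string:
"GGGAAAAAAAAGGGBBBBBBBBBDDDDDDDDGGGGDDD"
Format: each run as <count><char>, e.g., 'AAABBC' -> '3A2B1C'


Scanning runs left to right:
  i=0: run of 'G' x 3 -> '3G'
  i=3: run of 'A' x 8 -> '8A'
  i=11: run of 'G' x 3 -> '3G'
  i=14: run of 'B' x 9 -> '9B'
  i=23: run of 'D' x 8 -> '8D'
  i=31: run of 'G' x 4 -> '4G'
  i=35: run of 'D' x 3 -> '3D'

RLE = 3G8A3G9B8D4G3D


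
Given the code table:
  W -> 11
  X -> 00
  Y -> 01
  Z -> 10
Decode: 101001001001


Decoding:
10 -> Z
10 -> Z
01 -> Y
00 -> X
10 -> Z
01 -> Y


Result: ZZYXZY


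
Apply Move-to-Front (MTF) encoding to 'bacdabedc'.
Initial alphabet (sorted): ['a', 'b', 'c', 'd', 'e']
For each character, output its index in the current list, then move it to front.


MTF encoding:
'b': index 1 in ['a', 'b', 'c', 'd', 'e'] -> ['b', 'a', 'c', 'd', 'e']
'a': index 1 in ['b', 'a', 'c', 'd', 'e'] -> ['a', 'b', 'c', 'd', 'e']
'c': index 2 in ['a', 'b', 'c', 'd', 'e'] -> ['c', 'a', 'b', 'd', 'e']
'd': index 3 in ['c', 'a', 'b', 'd', 'e'] -> ['d', 'c', 'a', 'b', 'e']
'a': index 2 in ['d', 'c', 'a', 'b', 'e'] -> ['a', 'd', 'c', 'b', 'e']
'b': index 3 in ['a', 'd', 'c', 'b', 'e'] -> ['b', 'a', 'd', 'c', 'e']
'e': index 4 in ['b', 'a', 'd', 'c', 'e'] -> ['e', 'b', 'a', 'd', 'c']
'd': index 3 in ['e', 'b', 'a', 'd', 'c'] -> ['d', 'e', 'b', 'a', 'c']
'c': index 4 in ['d', 'e', 'b', 'a', 'c'] -> ['c', 'd', 'e', 'b', 'a']


Output: [1, 1, 2, 3, 2, 3, 4, 3, 4]


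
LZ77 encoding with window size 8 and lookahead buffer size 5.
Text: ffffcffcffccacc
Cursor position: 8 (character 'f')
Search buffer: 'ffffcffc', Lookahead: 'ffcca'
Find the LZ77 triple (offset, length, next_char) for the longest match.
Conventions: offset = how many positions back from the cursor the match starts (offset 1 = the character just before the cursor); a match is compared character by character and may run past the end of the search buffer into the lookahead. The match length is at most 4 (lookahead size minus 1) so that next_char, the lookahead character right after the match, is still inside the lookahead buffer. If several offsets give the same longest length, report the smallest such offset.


Try each offset into the search buffer:
  offset=1 (pos 7, char 'c'): match length 0
  offset=2 (pos 6, char 'f'): match length 1
  offset=3 (pos 5, char 'f'): match length 3
  offset=4 (pos 4, char 'c'): match length 0
  offset=5 (pos 3, char 'f'): match length 1
  offset=6 (pos 2, char 'f'): match length 3
  offset=7 (pos 1, char 'f'): match length 2
  offset=8 (pos 0, char 'f'): match length 2
Longest match has length 3, found at offsets 3, 6; take the smallest, offset 3.
next_char = character at position 8 + 3 = 11 -> 'c'

Best match: offset=3, length=3 (matching 'ffc' starting at position 5)
LZ77 triple: (3, 3, 'c')


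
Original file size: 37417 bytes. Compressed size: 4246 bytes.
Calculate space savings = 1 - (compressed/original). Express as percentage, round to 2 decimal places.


ratio = compressed/original = 4246/37417 = 0.113478
savings = 1 - ratio = 1 - 0.113478 = 0.886522
as a percentage: 0.886522 * 100 = 88.65%

Space savings = 1 - 4246/37417 = 88.65%


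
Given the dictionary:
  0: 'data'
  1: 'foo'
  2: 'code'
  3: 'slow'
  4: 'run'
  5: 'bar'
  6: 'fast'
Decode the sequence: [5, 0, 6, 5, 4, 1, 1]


Look up each index in the dictionary:
  5 -> 'bar'
  0 -> 'data'
  6 -> 'fast'
  5 -> 'bar'
  4 -> 'run'
  1 -> 'foo'
  1 -> 'foo'

Decoded: "bar data fast bar run foo foo"


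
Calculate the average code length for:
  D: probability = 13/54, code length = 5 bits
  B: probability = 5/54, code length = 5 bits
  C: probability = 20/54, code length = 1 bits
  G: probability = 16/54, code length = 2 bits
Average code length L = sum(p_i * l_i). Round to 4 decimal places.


Weighted contributions p_i * l_i:
  D: (13/54) * 5 = 65/54
  B: (5/54) * 5 = 25/54
  C: (20/54) * 1 = 20/54
  G: (16/54) * 2 = 32/54
Sum = (65 + 25 + 20 + 32)/54 = 142/54

L = 142/54 = 2.6296 bits/symbol


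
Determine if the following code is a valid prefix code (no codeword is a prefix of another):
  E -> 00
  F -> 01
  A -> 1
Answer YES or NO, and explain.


Checking each pair (does one codeword prefix another?):
  E='00' vs F='01': no prefix
  E='00' vs A='1': no prefix
  F='01' vs E='00': no prefix
  F='01' vs A='1': no prefix
  A='1' vs E='00': no prefix
  A='1' vs F='01': no prefix
No violation found over all pairs.

YES -- this is a valid prefix code. No codeword is a prefix of any other codeword.


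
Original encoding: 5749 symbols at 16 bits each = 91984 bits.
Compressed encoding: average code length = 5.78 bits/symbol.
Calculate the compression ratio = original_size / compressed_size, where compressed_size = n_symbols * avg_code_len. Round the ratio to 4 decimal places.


original_size = n_symbols * orig_bits = 5749 * 16 = 91984 bits
compressed_size = n_symbols * avg_code_len = 5749 * 5.78 = 33229.22 bits
ratio = original_size / compressed_size = 91984 / 33229.22 = 2.7682

Compression ratio = 2.7682


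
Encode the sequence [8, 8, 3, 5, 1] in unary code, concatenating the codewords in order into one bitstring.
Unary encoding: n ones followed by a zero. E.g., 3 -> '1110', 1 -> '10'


Encode each number as n ones followed by a terminating 0:
  8 -> 111111110 (9 bits)
  8 -> 111111110 (9 bits)
  3 -> 1110 (4 bits)
  5 -> 111110 (6 bits)
  1 -> 10 (2 bits)
Total length = 9 + 9 + 4 + 6 + 2 = 30 bits.

Unary([8, 8, 3, 5, 1]) = 111111110111111110111011111010 (30 bits)


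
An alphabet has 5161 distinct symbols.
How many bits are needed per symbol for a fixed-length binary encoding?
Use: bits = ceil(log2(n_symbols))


log2(5161) = 12.3334
Bracket: 2^12 = 4096 < 5161 <= 2^13 = 8192
So ceil(log2(5161)) = 13

bits = ceil(log2(5161)) = ceil(12.3334) = 13 bits


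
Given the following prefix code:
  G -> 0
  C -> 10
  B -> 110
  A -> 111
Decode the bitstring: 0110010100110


Decoding step by step:
Bits 0 -> G
Bits 110 -> B
Bits 0 -> G
Bits 10 -> C
Bits 10 -> C
Bits 0 -> G
Bits 110 -> B


Decoded message: GBGCCGB


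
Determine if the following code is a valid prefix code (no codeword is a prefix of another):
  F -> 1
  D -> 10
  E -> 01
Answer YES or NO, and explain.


Checking each pair (does one codeword prefix another?):
  F='1' vs D='10': prefix -- VIOLATION

NO -- this is NOT a valid prefix code. F (1) is a prefix of D (10).


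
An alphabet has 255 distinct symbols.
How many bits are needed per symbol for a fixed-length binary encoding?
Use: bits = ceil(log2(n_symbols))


log2(255) = 7.9944
Bracket: 2^7 = 128 < 255 <= 2^8 = 256
So ceil(log2(255)) = 8

bits = ceil(log2(255)) = ceil(7.9944) = 8 bits


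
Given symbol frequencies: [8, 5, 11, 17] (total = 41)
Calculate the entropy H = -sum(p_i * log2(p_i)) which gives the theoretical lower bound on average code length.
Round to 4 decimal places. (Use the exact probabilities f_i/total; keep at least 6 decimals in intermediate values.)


Per-symbol terms -p_i * log2(p_i) with p_i = f_i/41:
  p = 8/41 = 0.195122: log2(p) = -2.357552, -p*log2(p) = 0.460010
  p = 5/41 = 0.121951: log2(p) = -3.035624, -p*log2(p) = 0.370198
  p = 11/41 = 0.268293: log2(p) = -1.898120, -p*log2(p) = 0.509252
  p = 17/41 = 0.414634: log2(p) = -1.270089, -p*log2(p) = 0.526622
H = 0.460010 + 0.370198 + 0.509252 + 0.526622 = 1.866082

H = 1.8661 bits/symbol


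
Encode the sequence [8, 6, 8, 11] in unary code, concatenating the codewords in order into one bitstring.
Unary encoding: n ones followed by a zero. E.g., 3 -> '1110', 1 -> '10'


Encode each number as n ones followed by a terminating 0:
  8 -> 111111110 (9 bits)
  6 -> 1111110 (7 bits)
  8 -> 111111110 (9 bits)
  11 -> 111111111110 (12 bits)
Total length = 9 + 7 + 9 + 12 = 37 bits.

Unary([8, 6, 8, 11]) = 1111111101111110111111110111111111110 (37 bits)


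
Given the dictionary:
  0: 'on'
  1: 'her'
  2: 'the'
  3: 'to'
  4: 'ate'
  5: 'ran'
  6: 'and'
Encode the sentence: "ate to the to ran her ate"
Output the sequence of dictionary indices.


Look up each word in the dictionary:
  'ate' -> 4
  'to' -> 3
  'the' -> 2
  'to' -> 3
  'ran' -> 5
  'her' -> 1
  'ate' -> 4

Encoded: [4, 3, 2, 3, 5, 1, 4]


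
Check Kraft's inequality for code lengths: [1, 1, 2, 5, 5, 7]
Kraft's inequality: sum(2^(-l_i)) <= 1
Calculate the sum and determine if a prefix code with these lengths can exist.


Sum = 2^(-1) + 2^(-1) + 2^(-2) + 2^(-5) + 2^(-5) + 2^(-7)
    = 0.5 + 0.5 + 0.25 + 0.03125 + 0.03125 + 0.0078125
    = 169/128 = 1.3203125
Since 1.3203125 > 1, Kraft's inequality is NOT satisfied.
A prefix code with these lengths CANNOT exist.

Kraft sum = 1.3203125. Not satisfied.


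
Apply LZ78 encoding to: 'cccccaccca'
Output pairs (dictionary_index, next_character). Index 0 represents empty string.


LZ78 encoding steps:
Dictionary: {0: ''}
Step 1: w='' (idx 0), next='c' -> output (0, 'c'), add 'c' as idx 1
Step 2: w='c' (idx 1), next='c' -> output (1, 'c'), add 'cc' as idx 2
Step 3: w='cc' (idx 2), next='a' -> output (2, 'a'), add 'cca' as idx 3
Step 4: w='cc' (idx 2), next='c' -> output (2, 'c'), add 'ccc' as idx 4
Step 5: w='' (idx 0), next='a' -> output (0, 'a'), add 'a' as idx 5


Encoded: [(0, 'c'), (1, 'c'), (2, 'a'), (2, 'c'), (0, 'a')]


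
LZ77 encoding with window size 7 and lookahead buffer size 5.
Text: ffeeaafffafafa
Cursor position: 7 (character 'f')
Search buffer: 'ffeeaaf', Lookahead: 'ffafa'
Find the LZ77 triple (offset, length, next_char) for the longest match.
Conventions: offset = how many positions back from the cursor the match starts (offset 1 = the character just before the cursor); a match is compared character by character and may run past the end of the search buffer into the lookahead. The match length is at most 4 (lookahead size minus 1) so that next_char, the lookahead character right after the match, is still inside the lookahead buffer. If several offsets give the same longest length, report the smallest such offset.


Try each offset into the search buffer:
  offset=1 (pos 6, char 'f'): match length 2
  offset=2 (pos 5, char 'a'): match length 0
  offset=3 (pos 4, char 'a'): match length 0
  offset=4 (pos 3, char 'e'): match length 0
  offset=5 (pos 2, char 'e'): match length 0
  offset=6 (pos 1, char 'f'): match length 1
  offset=7 (pos 0, char 'f'): match length 2
Longest match has length 2, found at offsets 1, 7; take the smallest, offset 1.
next_char = character at position 7 + 2 = 9 -> 'a'

Best match: offset=1, length=2 (matching 'ff' starting at position 6)
LZ77 triple: (1, 2, 'a')


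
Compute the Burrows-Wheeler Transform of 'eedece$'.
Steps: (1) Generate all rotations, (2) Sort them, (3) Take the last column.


Rotations (sorted):
  0: $eedece -> last char: e
  1: ce$eede -> last char: e
  2: dece$ee -> last char: e
  3: e$eedec -> last char: c
  4: ece$eed -> last char: d
  5: edece$e -> last char: e
  6: eedece$ -> last char: $


BWT = eeecde$


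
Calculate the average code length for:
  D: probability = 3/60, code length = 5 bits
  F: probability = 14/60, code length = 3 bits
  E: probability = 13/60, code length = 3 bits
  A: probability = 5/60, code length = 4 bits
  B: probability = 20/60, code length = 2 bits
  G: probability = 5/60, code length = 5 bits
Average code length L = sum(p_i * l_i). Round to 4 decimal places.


Weighted contributions p_i * l_i:
  D: (3/60) * 5 = 15/60
  F: (14/60) * 3 = 42/60
  E: (13/60) * 3 = 39/60
  A: (5/60) * 4 = 20/60
  B: (20/60) * 2 = 40/60
  G: (5/60) * 5 = 25/60
Sum = (15 + 42 + 39 + 20 + 40 + 25)/60 = 181/60

L = 181/60 = 3.0167 bits/symbol


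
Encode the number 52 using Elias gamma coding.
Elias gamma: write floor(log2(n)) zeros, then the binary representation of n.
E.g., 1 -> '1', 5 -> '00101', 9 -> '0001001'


num_bits = floor(log2(52)) + 1 = 6
leading_zeros = num_bits - 1 = 5
binary(52) = 110100

Elias gamma(52) = '00000' + '110100' = 00000110100 (11 bits)


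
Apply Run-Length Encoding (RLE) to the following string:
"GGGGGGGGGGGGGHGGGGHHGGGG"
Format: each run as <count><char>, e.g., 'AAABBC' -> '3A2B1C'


Scanning runs left to right:
  i=0: run of 'G' x 13 -> '13G'
  i=13: run of 'H' x 1 -> '1H'
  i=14: run of 'G' x 4 -> '4G'
  i=18: run of 'H' x 2 -> '2H'
  i=20: run of 'G' x 4 -> '4G'

RLE = 13G1H4G2H4G


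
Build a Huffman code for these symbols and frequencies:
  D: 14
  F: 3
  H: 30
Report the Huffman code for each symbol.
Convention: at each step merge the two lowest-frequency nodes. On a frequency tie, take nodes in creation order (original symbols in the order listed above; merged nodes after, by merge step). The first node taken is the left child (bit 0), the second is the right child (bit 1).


Huffman tree construction:
Step 1: Merge F(3) + D(14) = 17
Step 2: Merge (F+D)(17) + H(30) = 47
Read each symbol's code off the tree from the root (left child = 0, right child = 1).

Codes:
  D: 01 (length 2)
  F: 00 (length 2)
  H: 1 (length 1)
Average code length: 64/47 = 1.3617 bits/symbol


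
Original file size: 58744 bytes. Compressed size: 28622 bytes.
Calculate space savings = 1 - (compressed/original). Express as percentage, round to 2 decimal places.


ratio = compressed/original = 28622/58744 = 0.487233
savings = 1 - ratio = 1 - 0.487233 = 0.512767
as a percentage: 0.512767 * 100 = 51.28%

Space savings = 1 - 28622/58744 = 51.28%


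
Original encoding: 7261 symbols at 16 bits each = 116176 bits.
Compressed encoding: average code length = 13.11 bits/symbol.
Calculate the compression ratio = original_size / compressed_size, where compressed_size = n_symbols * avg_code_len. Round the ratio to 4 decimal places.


original_size = n_symbols * orig_bits = 7261 * 16 = 116176 bits
compressed_size = n_symbols * avg_code_len = 7261 * 13.11 = 95191.71 bits
ratio = original_size / compressed_size = 116176 / 95191.71 = 1.2204

Compression ratio = 1.2204


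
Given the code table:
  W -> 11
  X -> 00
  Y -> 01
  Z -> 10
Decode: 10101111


Decoding:
10 -> Z
10 -> Z
11 -> W
11 -> W


Result: ZZWW


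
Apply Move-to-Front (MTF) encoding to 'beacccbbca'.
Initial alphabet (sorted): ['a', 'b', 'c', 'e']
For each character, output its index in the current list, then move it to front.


MTF encoding:
'b': index 1 in ['a', 'b', 'c', 'e'] -> ['b', 'a', 'c', 'e']
'e': index 3 in ['b', 'a', 'c', 'e'] -> ['e', 'b', 'a', 'c']
'a': index 2 in ['e', 'b', 'a', 'c'] -> ['a', 'e', 'b', 'c']
'c': index 3 in ['a', 'e', 'b', 'c'] -> ['c', 'a', 'e', 'b']
'c': index 0 in ['c', 'a', 'e', 'b'] -> ['c', 'a', 'e', 'b']
'c': index 0 in ['c', 'a', 'e', 'b'] -> ['c', 'a', 'e', 'b']
'b': index 3 in ['c', 'a', 'e', 'b'] -> ['b', 'c', 'a', 'e']
'b': index 0 in ['b', 'c', 'a', 'e'] -> ['b', 'c', 'a', 'e']
'c': index 1 in ['b', 'c', 'a', 'e'] -> ['c', 'b', 'a', 'e']
'a': index 2 in ['c', 'b', 'a', 'e'] -> ['a', 'c', 'b', 'e']


Output: [1, 3, 2, 3, 0, 0, 3, 0, 1, 2]


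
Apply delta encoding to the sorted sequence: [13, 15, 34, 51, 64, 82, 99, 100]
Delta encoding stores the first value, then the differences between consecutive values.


First value: 13
Deltas:
  15 - 13 = 2
  34 - 15 = 19
  51 - 34 = 17
  64 - 51 = 13
  82 - 64 = 18
  99 - 82 = 17
  100 - 99 = 1


Delta encoded: [13, 2, 19, 17, 13, 18, 17, 1]


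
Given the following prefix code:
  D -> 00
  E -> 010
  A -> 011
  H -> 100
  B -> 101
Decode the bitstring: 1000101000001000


Decoding step by step:
Bits 100 -> H
Bits 010 -> E
Bits 100 -> H
Bits 00 -> D
Bits 010 -> E
Bits 00 -> D


Decoded message: HEHDED


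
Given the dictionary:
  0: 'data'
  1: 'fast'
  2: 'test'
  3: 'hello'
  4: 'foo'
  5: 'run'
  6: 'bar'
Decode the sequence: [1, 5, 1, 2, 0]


Look up each index in the dictionary:
  1 -> 'fast'
  5 -> 'run'
  1 -> 'fast'
  2 -> 'test'
  0 -> 'data'

Decoded: "fast run fast test data"


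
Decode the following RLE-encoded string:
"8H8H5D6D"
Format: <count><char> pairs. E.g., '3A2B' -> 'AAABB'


Expanding each <count><char> pair:
  8H -> 'HHHHHHHH'
  8H -> 'HHHHHHHH'
  5D -> 'DDDDD'
  6D -> 'DDDDDD'

Decoded = HHHHHHHHHHHHHHHHDDDDDDDDDDD


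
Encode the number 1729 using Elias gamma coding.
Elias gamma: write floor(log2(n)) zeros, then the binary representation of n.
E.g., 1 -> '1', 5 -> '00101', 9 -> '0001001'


num_bits = floor(log2(1729)) + 1 = 11
leading_zeros = num_bits - 1 = 10
binary(1729) = 11011000001

Elias gamma(1729) = '0000000000' + '11011000001' = 000000000011011000001 (21 bits)


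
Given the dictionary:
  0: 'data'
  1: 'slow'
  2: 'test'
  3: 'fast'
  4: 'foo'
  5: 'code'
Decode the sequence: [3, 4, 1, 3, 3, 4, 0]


Look up each index in the dictionary:
  3 -> 'fast'
  4 -> 'foo'
  1 -> 'slow'
  3 -> 'fast'
  3 -> 'fast'
  4 -> 'foo'
  0 -> 'data'

Decoded: "fast foo slow fast fast foo data"


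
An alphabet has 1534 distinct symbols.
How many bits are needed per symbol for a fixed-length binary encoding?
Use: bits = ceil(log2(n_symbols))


log2(1534) = 10.5831
Bracket: 2^10 = 1024 < 1534 <= 2^11 = 2048
So ceil(log2(1534)) = 11

bits = ceil(log2(1534)) = ceil(10.5831) = 11 bits


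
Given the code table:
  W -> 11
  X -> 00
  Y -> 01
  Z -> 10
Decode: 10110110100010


Decoding:
10 -> Z
11 -> W
01 -> Y
10 -> Z
10 -> Z
00 -> X
10 -> Z


Result: ZWYZZXZ


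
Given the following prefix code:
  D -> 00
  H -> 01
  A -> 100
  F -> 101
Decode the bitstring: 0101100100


Decoding step by step:
Bits 01 -> H
Bits 01 -> H
Bits 100 -> A
Bits 100 -> A


Decoded message: HHAA


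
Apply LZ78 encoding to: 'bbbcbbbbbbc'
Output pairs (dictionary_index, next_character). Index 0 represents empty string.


LZ78 encoding steps:
Dictionary: {0: ''}
Step 1: w='' (idx 0), next='b' -> output (0, 'b'), add 'b' as idx 1
Step 2: w='b' (idx 1), next='b' -> output (1, 'b'), add 'bb' as idx 2
Step 3: w='' (idx 0), next='c' -> output (0, 'c'), add 'c' as idx 3
Step 4: w='bb' (idx 2), next='b' -> output (2, 'b'), add 'bbb' as idx 4
Step 5: w='bbb' (idx 4), next='c' -> output (4, 'c'), add 'bbbc' as idx 5


Encoded: [(0, 'b'), (1, 'b'), (0, 'c'), (2, 'b'), (4, 'c')]


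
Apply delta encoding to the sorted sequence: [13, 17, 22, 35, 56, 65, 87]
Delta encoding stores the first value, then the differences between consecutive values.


First value: 13
Deltas:
  17 - 13 = 4
  22 - 17 = 5
  35 - 22 = 13
  56 - 35 = 21
  65 - 56 = 9
  87 - 65 = 22


Delta encoded: [13, 4, 5, 13, 21, 9, 22]


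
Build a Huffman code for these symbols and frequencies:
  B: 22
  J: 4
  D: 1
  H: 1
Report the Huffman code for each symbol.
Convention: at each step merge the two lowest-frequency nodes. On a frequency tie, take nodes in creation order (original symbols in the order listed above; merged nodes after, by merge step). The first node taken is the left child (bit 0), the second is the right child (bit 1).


Huffman tree construction:
Step 1: Merge D(1) + H(1) = 2
Step 2: Merge (D+H)(2) + J(4) = 6
Step 3: Merge ((D+H)+J)(6) + B(22) = 28
Read each symbol's code off the tree from the root (left child = 0, right child = 1).

Codes:
  B: 1 (length 1)
  J: 01 (length 2)
  D: 000 (length 3)
  H: 001 (length 3)
Average code length: 36/28 = 1.2857 bits/symbol


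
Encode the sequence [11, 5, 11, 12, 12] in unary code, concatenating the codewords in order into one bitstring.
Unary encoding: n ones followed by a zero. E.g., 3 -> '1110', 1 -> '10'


Encode each number as n ones followed by a terminating 0:
  11 -> 111111111110 (12 bits)
  5 -> 111110 (6 bits)
  11 -> 111111111110 (12 bits)
  12 -> 1111111111110 (13 bits)
  12 -> 1111111111110 (13 bits)
Total length = 12 + 6 + 12 + 13 + 13 = 56 bits.

Unary([11, 5, 11, 12, 12]) = 11111111111011111011111111111011111111111101111111111110 (56 bits)


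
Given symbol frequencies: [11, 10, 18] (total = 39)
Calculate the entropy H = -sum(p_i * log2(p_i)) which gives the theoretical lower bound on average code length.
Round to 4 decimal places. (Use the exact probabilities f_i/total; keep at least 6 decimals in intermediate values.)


Per-symbol terms -p_i * log2(p_i) with p_i = f_i/39:
  p = 11/39 = 0.282051: log2(p) = -1.825971, -p*log2(p) = 0.515017
  p = 10/39 = 0.256410: log2(p) = -1.963474, -p*log2(p) = 0.503455
  p = 18/39 = 0.461538: log2(p) = -1.115477, -p*log2(p) = 0.514836
H = 0.515017 + 0.503455 + 0.514836 = 1.533308

H = 1.5333 bits/symbol


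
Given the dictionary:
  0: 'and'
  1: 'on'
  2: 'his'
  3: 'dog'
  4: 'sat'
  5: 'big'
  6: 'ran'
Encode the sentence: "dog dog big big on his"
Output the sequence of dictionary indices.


Look up each word in the dictionary:
  'dog' -> 3
  'dog' -> 3
  'big' -> 5
  'big' -> 5
  'on' -> 1
  'his' -> 2

Encoded: [3, 3, 5, 5, 1, 2]


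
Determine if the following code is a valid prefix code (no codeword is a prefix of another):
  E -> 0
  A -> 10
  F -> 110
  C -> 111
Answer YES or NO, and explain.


Checking each pair (does one codeword prefix another?):
  E='0' vs A='10': no prefix
  E='0' vs F='110': no prefix
  E='0' vs C='111': no prefix
  A='10' vs E='0': no prefix
  A='10' vs F='110': no prefix
  A='10' vs C='111': no prefix
  F='110' vs E='0': no prefix
  F='110' vs A='10': no prefix
  F='110' vs C='111': no prefix
  C='111' vs E='0': no prefix
  C='111' vs A='10': no prefix
  C='111' vs F='110': no prefix
No violation found over all pairs.

YES -- this is a valid prefix code. No codeword is a prefix of any other codeword.


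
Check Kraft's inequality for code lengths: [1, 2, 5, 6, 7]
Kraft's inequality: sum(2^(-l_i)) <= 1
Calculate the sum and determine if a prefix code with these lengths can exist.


Sum = 2^(-1) + 2^(-2) + 2^(-5) + 2^(-6) + 2^(-7)
    = 0.5 + 0.25 + 0.03125 + 0.015625 + 0.0078125
    = 103/128 = 0.8046875
Since 0.8046875 <= 1, Kraft's inequality IS satisfied.
A prefix code with these lengths CAN exist.

Kraft sum = 0.8046875. Satisfied.


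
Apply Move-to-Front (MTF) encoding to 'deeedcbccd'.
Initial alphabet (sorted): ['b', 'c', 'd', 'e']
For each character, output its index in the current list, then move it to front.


MTF encoding:
'd': index 2 in ['b', 'c', 'd', 'e'] -> ['d', 'b', 'c', 'e']
'e': index 3 in ['d', 'b', 'c', 'e'] -> ['e', 'd', 'b', 'c']
'e': index 0 in ['e', 'd', 'b', 'c'] -> ['e', 'd', 'b', 'c']
'e': index 0 in ['e', 'd', 'b', 'c'] -> ['e', 'd', 'b', 'c']
'd': index 1 in ['e', 'd', 'b', 'c'] -> ['d', 'e', 'b', 'c']
'c': index 3 in ['d', 'e', 'b', 'c'] -> ['c', 'd', 'e', 'b']
'b': index 3 in ['c', 'd', 'e', 'b'] -> ['b', 'c', 'd', 'e']
'c': index 1 in ['b', 'c', 'd', 'e'] -> ['c', 'b', 'd', 'e']
'c': index 0 in ['c', 'b', 'd', 'e'] -> ['c', 'b', 'd', 'e']
'd': index 2 in ['c', 'b', 'd', 'e'] -> ['d', 'c', 'b', 'e']


Output: [2, 3, 0, 0, 1, 3, 3, 1, 0, 2]


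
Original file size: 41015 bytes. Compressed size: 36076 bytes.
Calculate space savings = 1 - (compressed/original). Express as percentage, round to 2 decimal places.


ratio = compressed/original = 36076/41015 = 0.879581
savings = 1 - ratio = 1 - 0.879581 = 0.120419
as a percentage: 0.120419 * 100 = 12.04%

Space savings = 1 - 36076/41015 = 12.04%


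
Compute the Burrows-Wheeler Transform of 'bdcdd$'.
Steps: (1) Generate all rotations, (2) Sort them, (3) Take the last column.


Rotations (sorted):
  0: $bdcdd -> last char: d
  1: bdcdd$ -> last char: $
  2: cdd$bd -> last char: d
  3: d$bdcd -> last char: d
  4: dcdd$b -> last char: b
  5: dd$bdc -> last char: c


BWT = d$ddbc


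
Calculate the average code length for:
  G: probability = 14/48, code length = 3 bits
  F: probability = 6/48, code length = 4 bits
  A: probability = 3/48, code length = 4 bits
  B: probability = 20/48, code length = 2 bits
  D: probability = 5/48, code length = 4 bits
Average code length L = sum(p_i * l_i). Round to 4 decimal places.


Weighted contributions p_i * l_i:
  G: (14/48) * 3 = 42/48
  F: (6/48) * 4 = 24/48
  A: (3/48) * 4 = 12/48
  B: (20/48) * 2 = 40/48
  D: (5/48) * 4 = 20/48
Sum = (42 + 24 + 12 + 40 + 20)/48 = 138/48

L = 138/48 = 2.8750 bits/symbol


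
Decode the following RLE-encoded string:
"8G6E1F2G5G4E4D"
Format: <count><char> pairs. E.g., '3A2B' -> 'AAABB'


Expanding each <count><char> pair:
  8G -> 'GGGGGGGG'
  6E -> 'EEEEEE'
  1F -> 'F'
  2G -> 'GG'
  5G -> 'GGGGG'
  4E -> 'EEEE'
  4D -> 'DDDD'

Decoded = GGGGGGGGEEEEEEFGGGGGGGEEEEDDDD


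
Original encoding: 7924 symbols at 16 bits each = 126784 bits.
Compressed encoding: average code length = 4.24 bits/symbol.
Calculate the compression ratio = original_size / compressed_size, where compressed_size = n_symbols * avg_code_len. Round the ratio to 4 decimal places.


original_size = n_symbols * orig_bits = 7924 * 16 = 126784 bits
compressed_size = n_symbols * avg_code_len = 7924 * 4.24 = 33597.76 bits
ratio = original_size / compressed_size = 126784 / 33597.76 = 3.7736

Compression ratio = 3.7736


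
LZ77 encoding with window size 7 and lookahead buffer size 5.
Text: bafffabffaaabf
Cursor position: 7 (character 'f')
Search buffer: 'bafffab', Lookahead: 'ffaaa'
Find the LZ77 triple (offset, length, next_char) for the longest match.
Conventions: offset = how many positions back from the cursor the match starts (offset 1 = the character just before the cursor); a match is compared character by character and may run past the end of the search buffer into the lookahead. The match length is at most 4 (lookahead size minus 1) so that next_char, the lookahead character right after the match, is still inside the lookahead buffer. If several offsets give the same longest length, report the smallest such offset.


Try each offset into the search buffer:
  offset=1 (pos 6, char 'b'): match length 0
  offset=2 (pos 5, char 'a'): match length 0
  offset=3 (pos 4, char 'f'): match length 1
  offset=4 (pos 3, char 'f'): match length 3
  offset=5 (pos 2, char 'f'): match length 2
  offset=6 (pos 1, char 'a'): match length 0
  offset=7 (pos 0, char 'b'): match length 0
Longest match has length 3 at offset 4.
next_char = character at position 7 + 3 = 10 -> 'a'

Best match: offset=4, length=3 (matching 'ffa' starting at position 3)
LZ77 triple: (4, 3, 'a')


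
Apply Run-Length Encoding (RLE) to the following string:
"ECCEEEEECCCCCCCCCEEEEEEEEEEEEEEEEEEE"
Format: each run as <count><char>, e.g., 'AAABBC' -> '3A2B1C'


Scanning runs left to right:
  i=0: run of 'E' x 1 -> '1E'
  i=1: run of 'C' x 2 -> '2C'
  i=3: run of 'E' x 5 -> '5E'
  i=8: run of 'C' x 9 -> '9C'
  i=17: run of 'E' x 19 -> '19E'

RLE = 1E2C5E9C19E


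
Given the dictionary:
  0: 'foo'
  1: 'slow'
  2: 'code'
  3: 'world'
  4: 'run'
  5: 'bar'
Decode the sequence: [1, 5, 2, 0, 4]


Look up each index in the dictionary:
  1 -> 'slow'
  5 -> 'bar'
  2 -> 'code'
  0 -> 'foo'
  4 -> 'run'

Decoded: "slow bar code foo run"


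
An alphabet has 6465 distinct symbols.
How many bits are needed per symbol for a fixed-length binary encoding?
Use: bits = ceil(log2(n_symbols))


log2(6465) = 12.6584
Bracket: 2^12 = 4096 < 6465 <= 2^13 = 8192
So ceil(log2(6465)) = 13

bits = ceil(log2(6465)) = ceil(12.6584) = 13 bits


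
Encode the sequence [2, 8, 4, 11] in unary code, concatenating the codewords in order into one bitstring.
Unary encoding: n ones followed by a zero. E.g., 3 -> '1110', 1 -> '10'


Encode each number as n ones followed by a terminating 0:
  2 -> 110 (3 bits)
  8 -> 111111110 (9 bits)
  4 -> 11110 (5 bits)
  11 -> 111111111110 (12 bits)
Total length = 3 + 9 + 5 + 12 = 29 bits.

Unary([2, 8, 4, 11]) = 11011111111011110111111111110 (29 bits)


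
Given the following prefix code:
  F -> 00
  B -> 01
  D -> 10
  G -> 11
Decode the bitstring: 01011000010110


Decoding step by step:
Bits 01 -> B
Bits 01 -> B
Bits 10 -> D
Bits 00 -> F
Bits 01 -> B
Bits 01 -> B
Bits 10 -> D


Decoded message: BBDFBBD


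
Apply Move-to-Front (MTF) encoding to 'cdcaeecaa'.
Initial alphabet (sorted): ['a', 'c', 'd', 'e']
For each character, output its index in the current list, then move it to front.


MTF encoding:
'c': index 1 in ['a', 'c', 'd', 'e'] -> ['c', 'a', 'd', 'e']
'd': index 2 in ['c', 'a', 'd', 'e'] -> ['d', 'c', 'a', 'e']
'c': index 1 in ['d', 'c', 'a', 'e'] -> ['c', 'd', 'a', 'e']
'a': index 2 in ['c', 'd', 'a', 'e'] -> ['a', 'c', 'd', 'e']
'e': index 3 in ['a', 'c', 'd', 'e'] -> ['e', 'a', 'c', 'd']
'e': index 0 in ['e', 'a', 'c', 'd'] -> ['e', 'a', 'c', 'd']
'c': index 2 in ['e', 'a', 'c', 'd'] -> ['c', 'e', 'a', 'd']
'a': index 2 in ['c', 'e', 'a', 'd'] -> ['a', 'c', 'e', 'd']
'a': index 0 in ['a', 'c', 'e', 'd'] -> ['a', 'c', 'e', 'd']


Output: [1, 2, 1, 2, 3, 0, 2, 2, 0]
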